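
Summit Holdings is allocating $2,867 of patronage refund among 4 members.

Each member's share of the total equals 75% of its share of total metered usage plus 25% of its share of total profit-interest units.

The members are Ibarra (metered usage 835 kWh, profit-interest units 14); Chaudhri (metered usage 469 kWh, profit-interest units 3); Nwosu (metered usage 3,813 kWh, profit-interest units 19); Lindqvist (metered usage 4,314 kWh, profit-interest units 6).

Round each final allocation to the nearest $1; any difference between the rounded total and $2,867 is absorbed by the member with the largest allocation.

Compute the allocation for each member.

Metered usage total 9,431; profit-interest units total 42.
Composite weights (75% metered usage + 25% profit-interest units): Ibarra 0.1497; Chaudhri 0.0552; Nwosu 0.4163; Lindqvist 0.3788.
Proportional shares: Ibarra 429.30; Chaudhri 158.13; Nwosu 1,193.60; Lindqvist 1,085.98.
Rounded to nearest $1: Ibarra $429; Chaudhri $158; Nwosu $1,194; Lindqvist $1,086. Sum = $2,867.
No rounding difference to absorb.

Ibarra: $429; Chaudhri: $158; Nwosu: $1,194; Lindqvist: $1,086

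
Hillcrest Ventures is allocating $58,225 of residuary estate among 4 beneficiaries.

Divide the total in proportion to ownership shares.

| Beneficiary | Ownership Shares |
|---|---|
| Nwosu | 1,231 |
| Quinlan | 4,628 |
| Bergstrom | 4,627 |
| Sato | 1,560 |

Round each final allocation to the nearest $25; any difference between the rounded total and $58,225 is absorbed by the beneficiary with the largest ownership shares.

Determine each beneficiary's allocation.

Ownership shares total: 1,231 + 4,628 + 4,627 + 1,560 = 12,046.
Pro-rata amounts: Nwosu 5,950.11; Quinlan 22,369.69; Bergstrom 22,364.86; Sato 7,540.35.
Rounded to nearest $25: Nwosu $5,950; Quinlan $22,375; Bergstrom $22,375; Sato $7,550. Sum = $58,250.
Difference $58,225 − $58,250 = −$25 applied to largest ownership shares (Quinlan): Quinlan becomes $22,350.

Nwosu: $5,950 · Quinlan: $22,350 · Bergstrom: $22,375 · Sato: $7,550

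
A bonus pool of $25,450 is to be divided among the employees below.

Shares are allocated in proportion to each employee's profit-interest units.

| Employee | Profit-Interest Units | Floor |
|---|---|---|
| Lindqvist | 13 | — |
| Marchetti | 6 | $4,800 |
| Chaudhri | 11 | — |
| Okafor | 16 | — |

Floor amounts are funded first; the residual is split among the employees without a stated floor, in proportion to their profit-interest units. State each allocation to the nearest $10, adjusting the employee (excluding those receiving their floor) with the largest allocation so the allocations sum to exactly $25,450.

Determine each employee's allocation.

Lindqvist: $6,710 · Marchetti: $4,800 · Chaudhri: $5,680 · Okafor: $8,260

Guaranteed amounts: Marchetti $4,800. Balance $20,650.
Balance split over remaining profit-interest units 40: Lindqvist 6,711.25 → $6,710; Chaudhri 5,678.75 → $5,680; Okafor 8,260.00 → $8,260.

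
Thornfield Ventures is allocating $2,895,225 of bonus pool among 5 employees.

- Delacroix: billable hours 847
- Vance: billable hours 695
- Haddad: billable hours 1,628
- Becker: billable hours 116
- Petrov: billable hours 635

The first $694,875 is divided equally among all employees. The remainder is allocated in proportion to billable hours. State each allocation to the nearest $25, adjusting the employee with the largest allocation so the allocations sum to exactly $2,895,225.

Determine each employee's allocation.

Delacroix: $614,275 | Vance: $529,000 | Haddad: $1,052,550 | Becker: $204,075 | Petrov: $495,325

Equal tier: $694,875 ÷ 5 = $138,975 apiece.
Remainder $2,200,350 by billable hours (total 3,921): Delacroix 475,311.51 → $475,300; Vance 390,013.58 → $390,025; Haddad 913,585.77 → $913,575; Becker 65,095.79 → $65,100; Petrov 356,343.34 → $356,350.
Totals: Delacroix $138,975 + $475,300 = $614,275; Vance $138,975 + $390,025 = $529,000; Haddad $138,975 + $913,575 = $1,052,550; Becker $138,975 + $65,100 = $204,075; Petrov $138,975 + $356,350 = $495,325.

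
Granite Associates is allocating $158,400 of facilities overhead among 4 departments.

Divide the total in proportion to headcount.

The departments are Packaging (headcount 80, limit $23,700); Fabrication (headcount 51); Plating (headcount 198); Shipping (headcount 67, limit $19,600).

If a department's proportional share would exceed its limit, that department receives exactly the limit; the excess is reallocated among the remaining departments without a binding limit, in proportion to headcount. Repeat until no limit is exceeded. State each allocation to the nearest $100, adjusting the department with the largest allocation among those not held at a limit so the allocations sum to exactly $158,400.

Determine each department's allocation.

Total headcount = 396.
Pro-rata shares before constraints: Packaging 32,000.00; Fabrication 20,400.00; Plating 79,200.00; Shipping 26,800.00.
Cap binds for Packaging ($23,700), Shipping ($19,600); residual $115,100 reallocated over remaining headcount 249.
Shares after redistribution: Fabrication 23,574.70 → $23,600; Plating 91,525.30 → $91,500.

Packaging: $23,700; Fabrication: $23,600; Plating: $91,500; Shipping: $19,600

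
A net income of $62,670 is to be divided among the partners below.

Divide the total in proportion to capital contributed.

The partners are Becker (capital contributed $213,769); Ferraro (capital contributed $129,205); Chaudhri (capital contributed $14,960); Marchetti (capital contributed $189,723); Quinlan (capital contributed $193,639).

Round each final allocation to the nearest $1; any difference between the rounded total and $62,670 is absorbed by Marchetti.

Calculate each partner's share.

Total capital contributed = 741,296.
Pro-rata amounts: Becker 213,769/741,296 × $62,670 = 18,072.27; Ferraro 129,205/741,296 × $62,670 = 10,923.14; Chaudhri 14,960/741,296 × $62,670 = 1,264.74; Marchetti 189,723/741,296 × $62,670 = 16,039.40; Quinlan 193,639/741,296 × $62,670 = 16,370.46.
Rounded to nearest $1: Becker $18,072; Ferraro $10,923; Chaudhri $1,265; Marchetti $16,039; Quinlan $16,370. Sum = $62,669.
Difference $62,670 − $62,669 = +$1 applied to Marchetti: Marchetti becomes $16,040.

Becker: $18,072 · Ferraro: $10,923 · Chaudhri: $1,265 · Marchetti: $16,040 · Quinlan: $16,370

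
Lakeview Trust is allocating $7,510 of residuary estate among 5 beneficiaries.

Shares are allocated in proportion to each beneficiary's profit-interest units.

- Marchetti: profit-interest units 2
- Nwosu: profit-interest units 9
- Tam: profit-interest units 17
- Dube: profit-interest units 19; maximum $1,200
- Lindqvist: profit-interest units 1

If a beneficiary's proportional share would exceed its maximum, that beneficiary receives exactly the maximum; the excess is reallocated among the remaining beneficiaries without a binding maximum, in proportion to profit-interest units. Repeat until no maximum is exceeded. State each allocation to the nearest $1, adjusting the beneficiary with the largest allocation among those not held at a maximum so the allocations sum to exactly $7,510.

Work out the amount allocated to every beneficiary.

Total profit-interest units = 48.
Unconstrained shares: Marchetti 312.92; Nwosu 1,408.12; Tam 2,659.79; Dube 2,972.71; Lindqvist 156.46.
Cap binds for Dube ($1,200); balance $6,310 reallocated over remaining profit-interest units 29.
Remaining shares: Marchetti 435.17 → $435; Nwosu 1,958.28 → $1,958; Tam 3,698.97 → $3,699; Lindqvist 217.59 → $218.

Marchetti: $435 · Nwosu: $1,958 · Tam: $3,699 · Dube: $1,200 · Lindqvist: $218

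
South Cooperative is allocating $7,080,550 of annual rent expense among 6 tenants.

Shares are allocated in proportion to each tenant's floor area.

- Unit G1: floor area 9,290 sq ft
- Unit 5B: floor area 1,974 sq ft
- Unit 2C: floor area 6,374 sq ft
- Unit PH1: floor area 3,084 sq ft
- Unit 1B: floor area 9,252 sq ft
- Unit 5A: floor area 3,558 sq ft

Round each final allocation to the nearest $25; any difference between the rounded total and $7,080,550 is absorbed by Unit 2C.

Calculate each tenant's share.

Total floor area = 33,532.
Pro-rata amounts: Unit G1 9,290/33,532 × $7,080,550 = 1,961,657.80; Unit 5B 1,974/33,532 × $7,080,550 = 416,825.89; Unit 2C 6,374/33,532 × $7,080,550 = 1,345,921.08; Unit PH1 3,084/33,532 × $7,080,550 = 651,211.27; Unit 1B 9,252/33,532 × $7,080,550 = 1,953,633.80; Unit 5A 3,558/33,532 × $7,080,550 = 751,300.16.
Rounded to nearest $25: Unit G1 $1,961,650; Unit 5B $416,825; Unit 2C $1,345,925; Unit PH1 $651,200; Unit 1B $1,953,625; Unit 5A $751,300. Sum = $7,080,525.
Difference $7,080,550 − $7,080,525 = +$25 applied to Unit 2C: Unit 2C becomes $1,345,950.

Unit G1: $1,961,650; Unit 5B: $416,825; Unit 2C: $1,345,950; Unit PH1: $651,200; Unit 1B: $1,953,625; Unit 5A: $751,300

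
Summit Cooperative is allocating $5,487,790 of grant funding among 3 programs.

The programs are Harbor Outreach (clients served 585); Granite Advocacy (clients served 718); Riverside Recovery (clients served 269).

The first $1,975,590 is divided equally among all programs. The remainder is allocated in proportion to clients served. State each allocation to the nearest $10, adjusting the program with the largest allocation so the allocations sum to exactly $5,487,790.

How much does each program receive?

First tranche $1,975,590 split equally: $658,530 each.
Remainder $3,512,200 by clients served (total 1,572): Harbor Outreach 1,307,020.99 → $1,307,020; Granite Advocacy 1,604,172.77 → $1,604,170; Riverside Recovery 601,006.23 → $601,010.
Totals: Harbor Outreach $658,530 + $1,307,020 = $1,965,550; Granite Advocacy $658,530 + $1,604,170 = $2,262,700; Riverside Recovery $658,530 + $601,010 = $1,259,540.

Harbor Outreach: $1,965,550; Granite Advocacy: $2,262,700; Riverside Recovery: $1,259,540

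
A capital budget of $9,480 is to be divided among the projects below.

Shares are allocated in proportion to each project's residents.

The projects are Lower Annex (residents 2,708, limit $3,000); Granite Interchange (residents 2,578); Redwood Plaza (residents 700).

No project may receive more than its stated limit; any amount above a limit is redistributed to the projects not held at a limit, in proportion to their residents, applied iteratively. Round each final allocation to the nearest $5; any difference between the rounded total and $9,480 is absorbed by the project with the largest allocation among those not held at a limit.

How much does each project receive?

Combined residents = 5,986.
Proportional shares (ignoring caps): Lower Annex 4,288.65; Granite Interchange 4,082.77; Redwood Plaza 1,108.59.
Capped: Lower Annex ($3,000); remaining pool $6,480 reallocated over remaining residents 3,278.
Redistributed shares: Granite Interchange 5,096.23 → $5,095; Redwood Plaza 1,383.77 → $1,385.

Lower Annex: $3,000; Granite Interchange: $5,095; Redwood Plaza: $1,385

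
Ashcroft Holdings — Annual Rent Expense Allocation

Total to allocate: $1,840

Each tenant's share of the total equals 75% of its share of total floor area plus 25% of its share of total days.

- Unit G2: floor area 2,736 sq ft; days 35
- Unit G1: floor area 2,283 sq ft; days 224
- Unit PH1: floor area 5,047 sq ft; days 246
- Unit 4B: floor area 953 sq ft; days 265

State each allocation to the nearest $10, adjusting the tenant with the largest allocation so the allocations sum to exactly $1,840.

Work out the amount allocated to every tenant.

Unit G2: $360 · Unit G1: $420 · Unit PH1: $780 · Unit 4B: $280

Floor area total 11,019; days total 770.
Combined weights (75% floor area + 25% days): Unit G2 0.1976; Unit G1 0.2281; Unit PH1 0.4234; Unit 4B 0.1509.
Unrounded shares: Unit G2 363.56; Unit G1 419.74; Unit PH1 779.04; Unit 4B 277.66.
After rounding ($10): Unit G2 $360; Unit G1 $420; Unit PH1 $780; Unit 4B $280. Sum = $1,840.
No rounding difference to absorb.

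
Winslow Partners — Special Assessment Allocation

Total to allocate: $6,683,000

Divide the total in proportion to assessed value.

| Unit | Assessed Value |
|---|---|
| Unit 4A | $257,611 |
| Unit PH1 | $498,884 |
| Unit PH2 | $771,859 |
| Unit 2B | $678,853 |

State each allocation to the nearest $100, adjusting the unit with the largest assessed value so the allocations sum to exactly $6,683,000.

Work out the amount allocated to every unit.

Assessed value total: 2,207,207.
Pro-rata amounts: Unit 4A 257,611/2,207,207 × $6,683,000 = 779,996.76; Unit PH1 498,884/2,207,207 × $6,683,000 = 1,510,525.19; Unit PH2 771,859/2,207,207 × $6,683,000 = 2,337,041.20; Unit 2B 678,853/2,207,207 × $6,683,000 = 2,055,436.85.
After rounding ($100): Unit 4A $780,000; Unit PH1 $1,510,500; Unit PH2 $2,337,000; Unit 2B $2,055,400. Sum = $6,682,900.
Difference $6,683,000 − $6,682,900 = +$100 applied to largest assessed value (Unit PH2): Unit PH2 becomes $2,337,100.

Unit 4A: $780,000; Unit PH1: $1,510,500; Unit PH2: $2,337,100; Unit 2B: $2,055,400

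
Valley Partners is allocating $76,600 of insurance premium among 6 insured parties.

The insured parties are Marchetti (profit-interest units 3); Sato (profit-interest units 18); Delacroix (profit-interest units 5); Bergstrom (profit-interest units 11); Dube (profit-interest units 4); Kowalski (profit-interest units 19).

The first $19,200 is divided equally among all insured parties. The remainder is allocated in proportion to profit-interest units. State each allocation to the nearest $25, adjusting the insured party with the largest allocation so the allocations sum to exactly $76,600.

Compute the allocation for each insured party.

Marchetti: $6,075 | Sato: $20,425 | Delacroix: $7,975 | Bergstrom: $13,725 | Dube: $7,025 | Kowalski: $21,375

Equal tier: $19,200 ÷ 6 = $3,200 apiece.
Remainder $57,400 by profit-interest units (total 60): Marchetti 2,870.00 → $2,875; Sato 17,220.00 → $17,225; Delacroix 4,783.33 → $4,775; Bergstrom 10,523.33 → $10,525; Dube 3,826.67 → $3,825; Kowalski 18,176.67 → $18,175.
Totals: Marchetti $3,200 + $2,875 = $6,075; Sato $3,200 + $17,225 = $20,425; Delacroix $3,200 + $4,775 = $7,975; Bergstrom $3,200 + $10,525 = $13,725; Dube $3,200 + $3,825 = $7,025; Kowalski $3,200 + $18,175 = $21,375.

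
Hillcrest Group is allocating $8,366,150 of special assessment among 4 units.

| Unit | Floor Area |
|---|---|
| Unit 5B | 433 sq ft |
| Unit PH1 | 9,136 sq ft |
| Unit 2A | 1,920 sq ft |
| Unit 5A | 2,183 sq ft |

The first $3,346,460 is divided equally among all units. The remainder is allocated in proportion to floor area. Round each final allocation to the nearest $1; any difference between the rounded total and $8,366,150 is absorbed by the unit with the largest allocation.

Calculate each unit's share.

Unit 5B: $995,591; Unit PH1: $4,190,908; Unit 2A: $1,541,545; Unit 5A: $1,638,106

First tranche $3,346,460 split equally: $836,615 each.
Remainder $5,019,690 by floor area (total 13,672): Unit 5B 158,976.43 → $158,976; Unit PH1 3,354,292.56 → $3,354,293; Unit 2A 704,930.13 → $704,930; Unit 5A 801,490.88 → $801,491.
Totals: Unit 5B $836,615 + $158,976 = $995,591; Unit PH1 $836,615 + $3,354,293 = $4,190,908; Unit 2A $836,615 + $704,930 = $1,541,545; Unit 5A $836,615 + $801,491 = $1,638,106.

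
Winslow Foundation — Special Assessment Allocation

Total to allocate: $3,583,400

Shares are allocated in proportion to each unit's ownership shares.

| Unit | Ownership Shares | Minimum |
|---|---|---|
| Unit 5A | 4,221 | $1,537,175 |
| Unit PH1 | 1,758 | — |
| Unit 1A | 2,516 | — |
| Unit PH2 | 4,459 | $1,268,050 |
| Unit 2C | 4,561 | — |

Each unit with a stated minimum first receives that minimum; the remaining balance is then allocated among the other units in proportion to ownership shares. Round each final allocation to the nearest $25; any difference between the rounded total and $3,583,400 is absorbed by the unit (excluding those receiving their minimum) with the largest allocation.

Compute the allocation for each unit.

Unit 5A: $1,537,175; Unit PH1: $154,850; Unit 1A: $221,600; Unit PH2: $1,268,050; Unit 2C: $401,725

Minimums first: Unit 5A $1,537,175; Unit PH2 $1,268,050. Remaining pool $778,175.
Remaining pool split over remaining ownership shares 8,835: Unit PH1 154,842.29 → $154,850; Unit 1A 221,605.92 → $221,600; Unit 2C 401,726.79 → $401,725.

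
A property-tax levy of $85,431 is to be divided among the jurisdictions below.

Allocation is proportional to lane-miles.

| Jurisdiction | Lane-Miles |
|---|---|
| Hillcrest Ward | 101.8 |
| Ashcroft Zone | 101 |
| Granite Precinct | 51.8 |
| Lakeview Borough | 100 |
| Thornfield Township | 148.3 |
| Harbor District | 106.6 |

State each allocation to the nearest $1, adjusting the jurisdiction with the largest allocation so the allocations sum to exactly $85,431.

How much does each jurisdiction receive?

Hillcrest Ward: $14,269 | Ashcroft Zone: $14,157 | Granite Precinct: $7,261 | Lakeview Borough: $14,017 | Thornfield Township: $20,785 | Harbor District: $14,942

Lane-miles total: 609.5.
Pro-rata amounts: Hillcrest Ward 101.8/609.5 × $85,431 = 14,268.87; Ashcroft Zone 101/609.5 × $85,431 = 14,156.74; Granite Precinct 51.8/609.5 × $85,431 = 7,260.58; Lakeview Borough 100/609.5 × $85,431 = 14,016.57; Thornfield Township 148.3/609.5 × $85,431 = 20,786.57; Harbor District 106.6/609.5 × $85,431 = 14,941.66.
After rounding ($1): Hillcrest Ward $14,269; Ashcroft Zone $14,157; Granite Precinct $7,261; Lakeview Borough $14,017; Thornfield Township $20,787; Harbor District $14,942. Sum = $85,433.
Difference $85,431 − $85,433 = −$2 applied to largest allocation (Thornfield Township): Thornfield Township becomes $20,785.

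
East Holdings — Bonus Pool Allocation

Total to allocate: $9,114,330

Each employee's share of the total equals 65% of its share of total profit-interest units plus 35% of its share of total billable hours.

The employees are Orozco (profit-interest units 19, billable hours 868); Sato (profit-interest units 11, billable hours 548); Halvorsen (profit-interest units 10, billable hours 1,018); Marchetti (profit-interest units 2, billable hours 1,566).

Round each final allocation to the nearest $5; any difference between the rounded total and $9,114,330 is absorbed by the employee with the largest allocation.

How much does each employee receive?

Profit-interest units total 42; billable hours total 4,000.
Blended shares (65% profit-interest units + 35% billable hours): Orozco 0.3700; Sato 0.2182; Halvorsen 0.2438; Marchetti 0.1680.
Pro-rata amounts: Orozco 3,372,280.40; Sato 1,988,638.30; Halvorsen 2,222,410.02; Marchetti 1,531,001.28.
At nearest $5: Orozco $3,372,280; Sato $1,988,640; Halvorsen $2,222,410; Marchetti $1,531,000. Sum = $9,114,330.
Rounded total matches; no reconciliation needed.

Orozco: $3,372,280 | Sato: $1,988,640 | Halvorsen: $2,222,410 | Marchetti: $1,531,000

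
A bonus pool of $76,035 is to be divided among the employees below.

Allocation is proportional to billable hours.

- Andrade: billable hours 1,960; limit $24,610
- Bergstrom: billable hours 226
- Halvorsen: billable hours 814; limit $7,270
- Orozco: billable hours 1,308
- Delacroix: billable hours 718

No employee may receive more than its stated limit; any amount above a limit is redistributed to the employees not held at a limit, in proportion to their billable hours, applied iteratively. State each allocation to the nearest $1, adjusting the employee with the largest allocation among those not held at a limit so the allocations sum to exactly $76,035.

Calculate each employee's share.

Andrade: $24,610 · Bergstrom: $4,431 · Halvorsen: $7,270 · Orozco: $25,646 · Delacroix: $14,078

Total billable hours = 5,026.
Proportional shares (ignoring caps): Andrade 29,651.53; Bergstrom 3,419.00; Halvorsen 12,314.46; Orozco 19,787.86; Delacroix 10,862.14.
Held at cap: Andrade ($24,610), Halvorsen ($7,270); residual $44,155 reallocated over remaining billable hours 2,252.
Remaining shares: Bergstrom 4,431.19 → $4,431; Orozco 25,645.98 → $25,646; Delacroix 14,077.84 → $14,078.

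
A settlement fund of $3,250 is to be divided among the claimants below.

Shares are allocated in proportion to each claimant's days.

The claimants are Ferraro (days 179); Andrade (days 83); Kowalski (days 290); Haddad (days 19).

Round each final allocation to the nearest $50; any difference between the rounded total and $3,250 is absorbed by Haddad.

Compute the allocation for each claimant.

Ferraro: $1,000 · Andrade: $450 · Kowalski: $1,650 · Haddad: $150

Total days = 571.
Pro-rata amounts: Ferraro 179/571 × $3,250 = 1,018.83; Andrade 83/571 × $3,250 = 472.42; Kowalski 290/571 × $3,250 = 1,650.61; Haddad 19/571 × $3,250 = 108.14.
Rounded to nearest $50: Ferraro $1,000; Andrade $450; Kowalski $1,650; Haddad $100. Sum = $3,200.
Difference $3,250 − $3,200 = +$50 applied to Haddad: Haddad becomes $150.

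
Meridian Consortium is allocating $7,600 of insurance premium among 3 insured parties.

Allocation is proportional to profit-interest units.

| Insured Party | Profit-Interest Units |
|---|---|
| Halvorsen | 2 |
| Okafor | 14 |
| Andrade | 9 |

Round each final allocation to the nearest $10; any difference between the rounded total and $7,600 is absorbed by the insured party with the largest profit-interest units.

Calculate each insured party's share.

Halvorsen: $610 | Okafor: $4,250 | Andrade: $2,740

Profit-interest units total: 25.
Raw shares: Halvorsen 2/25 × $7,600 = 608.00; Okafor 14/25 × $7,600 = 4,256.00; Andrade 9/25 × $7,600 = 2,736.00.
At nearest $10: Halvorsen $610; Okafor $4,260; Andrade $2,740. Sum = $7,610.
Difference $7,600 − $7,610 = −$10 applied to largest profit-interest units (Okafor): Okafor becomes $4,250.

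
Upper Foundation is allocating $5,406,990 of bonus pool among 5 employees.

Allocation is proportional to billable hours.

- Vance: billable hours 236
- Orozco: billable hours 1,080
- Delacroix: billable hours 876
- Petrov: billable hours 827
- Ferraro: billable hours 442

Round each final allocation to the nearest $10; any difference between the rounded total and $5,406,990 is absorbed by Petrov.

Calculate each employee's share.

Vance: $368,690 | Orozco: $1,687,240 | Delacroix: $1,368,540 | Petrov: $1,292,000 | Ferraro: $690,520

Billable hours total: 3,461.
Raw shares: Vance 236/3,461 × $5,406,990 = 368,693.92; Orozco 1,080/3,461 × $5,406,990 = 1,687,243.34; Delacroix 876/3,461 × $5,406,990 = 1,368,541.82; Petrov 827/3,461 × $5,406,990 = 1,291,990.97; Ferraro 442/3,461 × $5,406,990 = 690,519.96.
After rounding ($10): Vance $368,690; Orozco $1,687,240; Delacroix $1,368,540; Petrov $1,291,990; Ferraro $690,520. Sum = $5,406,980.
Difference $5,406,990 − $5,406,980 = +$10 applied to Petrov: Petrov becomes $1,292,000.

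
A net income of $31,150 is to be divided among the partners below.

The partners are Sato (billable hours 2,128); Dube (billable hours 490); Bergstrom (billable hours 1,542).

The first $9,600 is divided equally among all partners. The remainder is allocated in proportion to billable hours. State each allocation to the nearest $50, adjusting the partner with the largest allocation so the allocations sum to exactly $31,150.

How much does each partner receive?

Sato: $14,200 | Dube: $5,750 | Bergstrom: $11,200

First tranche $9,600 split equally: $3,200 each.
Remainder $21,550 by billable hours (total 4,160): Sato 11,023.65 → $11,000; Dube 2,538.34 → $2,550; Bergstrom 7,988.00 → $8,000.
Totals: Sato $3,200 + $11,000 = $14,200; Dube $3,200 + $2,550 = $5,750; Bergstrom $3,200 + $8,000 = $11,200.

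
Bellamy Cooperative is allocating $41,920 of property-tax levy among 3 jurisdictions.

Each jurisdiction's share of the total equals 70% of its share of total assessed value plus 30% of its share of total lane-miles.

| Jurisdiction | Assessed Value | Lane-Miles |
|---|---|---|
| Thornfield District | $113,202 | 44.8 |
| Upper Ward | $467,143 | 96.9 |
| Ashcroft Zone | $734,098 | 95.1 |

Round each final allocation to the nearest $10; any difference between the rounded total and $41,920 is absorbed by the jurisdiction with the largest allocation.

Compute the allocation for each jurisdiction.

Thornfield District: $4,910 · Upper Ward: $15,570 · Ashcroft Zone: $21,440

Assessed value total 1,314,443; lane-miles total 236.8.
Composite weights (70% assessed value + 30% lane-miles): Thornfield District 0.1170; Upper Ward 0.3715; Ashcroft Zone 0.5114.
Proportional shares: Thornfield District 4,906.40; Upper Ward 15,574.81; Ashcroft Zone 21,438.79.
Rounded to nearest $10: Thornfield District $4,910; Upper Ward $15,570; Ashcroft Zone $21,440. Sum = $41,920.
No rounding difference to absorb.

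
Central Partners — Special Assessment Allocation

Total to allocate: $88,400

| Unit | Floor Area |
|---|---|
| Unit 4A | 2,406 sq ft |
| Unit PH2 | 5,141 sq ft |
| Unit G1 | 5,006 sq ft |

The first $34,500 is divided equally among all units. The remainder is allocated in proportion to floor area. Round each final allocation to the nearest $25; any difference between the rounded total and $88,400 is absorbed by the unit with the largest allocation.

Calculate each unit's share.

Equal tier: $34,500 ÷ 3 = $11,500 apiece.
Remainder $53,900 by floor area (total 12,553): Unit 4A 10,330.87 → $10,325; Unit PH2 22,074.40 → $22,075; Unit G1 21,494.73 → $21,500.
Totals: Unit 4A $11,500 + $10,325 = $21,825; Unit PH2 $11,500 + $22,075 = $33,575; Unit G1 $11,500 + $21,500 = $33,000.

Unit 4A: $21,825 | Unit PH2: $33,575 | Unit G1: $33,000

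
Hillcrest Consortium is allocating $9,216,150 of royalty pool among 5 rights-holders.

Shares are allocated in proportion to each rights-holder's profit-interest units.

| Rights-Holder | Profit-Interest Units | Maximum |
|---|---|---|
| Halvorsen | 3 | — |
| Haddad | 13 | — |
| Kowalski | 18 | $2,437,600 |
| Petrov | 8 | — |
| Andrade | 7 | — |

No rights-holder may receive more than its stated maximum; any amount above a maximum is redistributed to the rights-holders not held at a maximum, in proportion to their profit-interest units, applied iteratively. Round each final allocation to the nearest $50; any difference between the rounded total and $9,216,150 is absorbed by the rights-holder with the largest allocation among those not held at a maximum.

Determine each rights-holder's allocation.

Halvorsen: $656,000 | Haddad: $2,842,600 | Kowalski: $2,437,600 | Petrov: $1,749,300 | Andrade: $1,530,650

Total profit-interest units = 49.
Proportional shares (ignoring caps): Halvorsen 564,254.08; Haddad 2,445,101.02; Kowalski 3,385,524.49; Petrov 1,504,677.55; Andrade 1,316,592.86.
Capped: Kowalski ($2,437,600); residual $6,778,550 reallocated over remaining profit-interest units 31.
Shares after redistribution: Halvorsen 655,988.71 → $656,000; Haddad 2,842,617.74 → $2,842,600; Petrov 1,749,303.23 → $1,749,300; Andrade 1,530,640.32 → $1,530,650.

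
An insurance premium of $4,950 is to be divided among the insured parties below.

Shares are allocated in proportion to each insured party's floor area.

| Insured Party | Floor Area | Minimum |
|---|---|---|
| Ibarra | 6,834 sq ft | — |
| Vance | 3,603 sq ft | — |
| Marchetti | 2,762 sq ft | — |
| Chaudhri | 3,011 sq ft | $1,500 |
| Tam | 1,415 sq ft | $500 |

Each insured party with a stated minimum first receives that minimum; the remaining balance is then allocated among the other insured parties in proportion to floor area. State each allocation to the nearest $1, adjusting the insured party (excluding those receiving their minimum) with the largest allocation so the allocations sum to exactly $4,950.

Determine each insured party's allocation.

Guaranteed amounts: Chaudhri $1,500; Tam $500. Balance $2,950.
Balance split over remaining floor area 13,199: Ibarra 1,527.41 → $1,527; Vance 805.28 → $805; Marchetti 617.31 → $617.
Rounding difference +$1 applied to Ibarra → $1,528.

Ibarra: $1,528; Vance: $805; Marchetti: $617; Chaudhri: $1,500; Tam: $500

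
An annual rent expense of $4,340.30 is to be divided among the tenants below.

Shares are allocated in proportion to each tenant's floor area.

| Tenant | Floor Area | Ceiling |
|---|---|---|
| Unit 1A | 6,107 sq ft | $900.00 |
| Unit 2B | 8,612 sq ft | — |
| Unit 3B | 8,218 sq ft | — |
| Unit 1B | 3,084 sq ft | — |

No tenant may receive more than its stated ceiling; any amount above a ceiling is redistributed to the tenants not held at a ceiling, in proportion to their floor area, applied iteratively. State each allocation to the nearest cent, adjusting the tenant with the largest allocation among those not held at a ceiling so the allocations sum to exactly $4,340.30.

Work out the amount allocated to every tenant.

Combined floor area = 26,021.
Proportional shares (ignoring caps): Unit 1A 1,018.6469; Unit 2B 1,436.4807; Unit 3B 1,370.7615; Unit 1B 514.4109.
Held at cap: Unit 1A ($900.00); residual $3,440.30 reallocated over remaining floor area 19,914.
Redistributed shares: Unit 2B 1,487.7907 → $1,487.79; Unit 3B 1,419.7241 → $1,419.72; Unit 1B 532.7852 → $532.79.

Unit 1A: $900.00 · Unit 2B: $1,487.79 · Unit 3B: $1,419.72 · Unit 1B: $532.79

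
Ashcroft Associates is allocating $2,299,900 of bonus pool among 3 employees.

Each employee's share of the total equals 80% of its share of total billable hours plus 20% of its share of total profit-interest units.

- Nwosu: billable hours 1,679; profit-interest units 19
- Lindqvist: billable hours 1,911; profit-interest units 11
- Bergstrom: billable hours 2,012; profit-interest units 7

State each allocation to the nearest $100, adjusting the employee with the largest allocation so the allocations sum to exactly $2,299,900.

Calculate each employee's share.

Nwosu: $787,700 | Lindqvist: $764,400 | Bergstrom: $747,800

Totals — billable hours 5,602, profit-interest units 37.
Combined weights (80% billable hours + 20% profit-interest units): Nwosu 0.3425; Lindqvist 0.3324; Bergstrom 0.3252.
Unrounded shares: Nwosu 787,656.44; Lindqvist 764,399.35; Bergstrom 747,844.21.
After rounding ($100): Nwosu $787,700; Lindqvist $764,400; Bergstrom $747,800. Sum = $2,299,900.
No rounding difference to absorb.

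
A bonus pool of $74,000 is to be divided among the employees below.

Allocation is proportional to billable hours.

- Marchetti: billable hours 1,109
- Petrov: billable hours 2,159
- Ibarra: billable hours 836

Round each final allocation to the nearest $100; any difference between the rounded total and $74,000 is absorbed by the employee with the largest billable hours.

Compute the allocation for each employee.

Total billable hours = 1,109 + 2,159 + 836 = 4,104.
Raw shares: Marchetti 19,996.59; Petrov 38,929.34; Ibarra 15,074.07.
After rounding ($100): Marchetti $20,000; Petrov $38,900; Ibarra $15,100. Sum = $74,000.
No rounding difference to absorb.

Marchetti: $20,000 · Petrov: $38,900 · Ibarra: $15,100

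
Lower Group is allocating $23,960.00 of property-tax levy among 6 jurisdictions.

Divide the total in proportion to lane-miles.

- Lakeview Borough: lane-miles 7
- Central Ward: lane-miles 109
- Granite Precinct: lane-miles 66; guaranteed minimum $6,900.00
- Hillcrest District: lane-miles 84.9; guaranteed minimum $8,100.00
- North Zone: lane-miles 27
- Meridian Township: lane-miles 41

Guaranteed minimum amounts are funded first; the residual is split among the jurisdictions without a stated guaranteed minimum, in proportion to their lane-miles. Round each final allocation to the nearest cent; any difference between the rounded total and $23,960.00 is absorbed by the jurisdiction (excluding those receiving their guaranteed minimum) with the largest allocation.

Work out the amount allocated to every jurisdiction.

Lakeview Borough: $340.87 · Central Ward: $5,307.83 · Granite Precinct: $6,900.00 · Hillcrest District: $8,100.00 · North Zone: $1,314.78 · Meridian Township: $1,996.52

Fund the minimums — Granite Precinct $6,900.00; Hillcrest District $8,100.00. Residual $8,960.00.
Residual split over remaining lane-miles 184: Lakeview Borough 340.8696 → $340.87; Central Ward 5,307.8261 → $5,307.83; North Zone 1,314.7826 → $1,314.78; Meridian Township 1,996.5217 → $1,996.52.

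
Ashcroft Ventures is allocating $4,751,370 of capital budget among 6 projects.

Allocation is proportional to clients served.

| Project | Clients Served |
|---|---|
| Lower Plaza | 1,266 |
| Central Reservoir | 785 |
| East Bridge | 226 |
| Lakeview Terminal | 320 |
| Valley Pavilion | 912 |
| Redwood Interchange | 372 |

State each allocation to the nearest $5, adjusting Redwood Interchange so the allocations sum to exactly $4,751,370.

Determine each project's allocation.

Total clients served = 3,881.
Raw shares: Lower Plaza 1,266/3,881 × $4,751,370 = 1,549,918.69; Central Reservoir 785/3,881 × $4,751,370 = 961,047.53; East Bridge 226/3,881 × $4,751,370 = 276,683.75; Lakeview Terminal 320/3,881 × $4,751,370 = 391,764.60; Valley Pavilion 912/3,881 × $4,751,370 = 1,116,529.10; Redwood Interchange 372/3,881 × $4,751,370 = 455,426.34.
At nearest $5: Lower Plaza $1,549,920; Central Reservoir $961,050; East Bridge $276,685; Lakeview Terminal $391,765; Valley Pavilion $1,116,530; Redwood Interchange $455,425. Sum = $4,751,375.
Difference $4,751,370 − $4,751,375 = −$5 applied to Redwood Interchange: Redwood Interchange becomes $455,420.

Lower Plaza: $1,549,920 · Central Reservoir: $961,050 · East Bridge: $276,685 · Lakeview Terminal: $391,765 · Valley Pavilion: $1,116,530 · Redwood Interchange: $455,420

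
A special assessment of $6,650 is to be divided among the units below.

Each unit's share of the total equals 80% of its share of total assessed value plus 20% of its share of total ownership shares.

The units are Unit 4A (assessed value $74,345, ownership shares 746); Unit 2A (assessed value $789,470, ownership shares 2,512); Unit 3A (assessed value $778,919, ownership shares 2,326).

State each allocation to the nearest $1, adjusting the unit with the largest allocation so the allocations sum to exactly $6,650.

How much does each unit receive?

Unit 4A: $418; Unit 2A: $3,155; Unit 3A: $3,077

Totals — assessed value 1,642,734, ownership shares 5,584.
Combined weights (80% assessed value + 20% ownership shares): Unit 4A 0.0629; Unit 2A 0.4744; Unit 3A 0.4626.
Unrounded shares: Unit 4A 418.45; Unit 2A 3,155.01; Unit 3A 3,076.54.
Rounded to nearest $1: Unit 4A $418; Unit 2A $3,155; Unit 3A $3,077. Sum = $6,650.
No rounding difference to absorb.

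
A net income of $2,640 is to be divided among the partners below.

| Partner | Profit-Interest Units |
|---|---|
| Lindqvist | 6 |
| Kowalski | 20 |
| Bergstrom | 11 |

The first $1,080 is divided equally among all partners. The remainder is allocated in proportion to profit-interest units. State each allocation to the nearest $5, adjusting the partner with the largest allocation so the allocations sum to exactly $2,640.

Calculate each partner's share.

$1,080 shared equally gives $360 per partner.
Remainder $1,560 by profit-interest units (total 37): Lindqvist 252.97 → $255; Kowalski 843.24 → $845; Bergstrom 463.78 → $465.
Rounding difference −$5 on remainder applied to Kowalski.
Totals: Lindqvist $360 + $255 = $615; Kowalski $360 + $840 = $1,200; Bergstrom $360 + $465 = $825.

Lindqvist: $615 | Kowalski: $1,200 | Bergstrom: $825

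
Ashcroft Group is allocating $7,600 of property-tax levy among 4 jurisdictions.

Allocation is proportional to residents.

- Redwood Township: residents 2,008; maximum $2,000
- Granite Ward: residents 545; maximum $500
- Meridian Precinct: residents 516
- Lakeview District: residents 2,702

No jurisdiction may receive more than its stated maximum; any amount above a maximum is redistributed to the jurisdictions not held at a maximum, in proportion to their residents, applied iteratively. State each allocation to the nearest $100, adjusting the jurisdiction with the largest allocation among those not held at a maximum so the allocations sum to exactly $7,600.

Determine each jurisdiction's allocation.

Combined residents = 5,771.
Pro-rata shares before constraints: Redwood Township 2,644.39; Granite Ward 717.73; Meridian Precinct 679.54; Lakeview District 3,558.34.
Cap binds for Redwood Township ($2,000), Granite Ward ($500); residual $5,100 reallocated over remaining residents 3,218.
Remaining shares: Meridian Precinct 817.78 → $800; Lakeview District 4,282.22 → $4,300.

Redwood Township: $2,000 · Granite Ward: $500 · Meridian Precinct: $800 · Lakeview District: $4,300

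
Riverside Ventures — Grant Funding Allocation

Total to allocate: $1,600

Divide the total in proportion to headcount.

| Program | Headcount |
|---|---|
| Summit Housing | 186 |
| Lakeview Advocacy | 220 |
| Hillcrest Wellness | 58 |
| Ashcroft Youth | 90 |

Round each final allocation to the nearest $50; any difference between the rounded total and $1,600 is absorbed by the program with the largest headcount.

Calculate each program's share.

Sum of headcount: 186 + 220 + 58 + 90 = 554.
Raw shares: Summit Housing 537.18; Lakeview Advocacy 635.38; Hillcrest Wellness 167.51; Ashcroft Youth 259.93.
After rounding ($50): Summit Housing $550; Lakeview Advocacy $650; Hillcrest Wellness $150; Ashcroft Youth $250. Sum = $1,600.
Rounded total matches; no reconciliation needed.

Summit Housing: $550 | Lakeview Advocacy: $650 | Hillcrest Wellness: $150 | Ashcroft Youth: $250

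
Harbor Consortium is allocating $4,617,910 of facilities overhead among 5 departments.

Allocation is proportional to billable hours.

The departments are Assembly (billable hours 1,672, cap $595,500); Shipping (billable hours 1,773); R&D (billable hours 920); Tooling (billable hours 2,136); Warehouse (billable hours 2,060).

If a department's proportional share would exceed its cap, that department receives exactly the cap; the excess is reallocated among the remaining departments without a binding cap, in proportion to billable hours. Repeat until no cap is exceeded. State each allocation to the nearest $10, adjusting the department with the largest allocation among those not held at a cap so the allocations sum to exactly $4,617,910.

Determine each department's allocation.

Assembly: $595,500 · Shipping: $1,035,230 · R&D: $537,180 · Tooling: $1,247,190 · Warehouse: $1,202,810

Combined billable hours = 8,561.
Unconstrained shares: Assembly 901,897.62; Shipping 956,378.28; R&D 496,259.46; Tooling 1,152,184.997; Warehouse 1,111,189.65.
Held at cap: Assembly ($595,500); residual $4,022,410 reallocated over remaining billable hours 6,889.
Shares after redistribution: Shipping 1,035,234.86 → $1,035,230; R&D 537,177.70 → $537,180; Tooling 1,247,186.49 → $1,247,190; Warehouse 1,202,810.94 → $1,202,810.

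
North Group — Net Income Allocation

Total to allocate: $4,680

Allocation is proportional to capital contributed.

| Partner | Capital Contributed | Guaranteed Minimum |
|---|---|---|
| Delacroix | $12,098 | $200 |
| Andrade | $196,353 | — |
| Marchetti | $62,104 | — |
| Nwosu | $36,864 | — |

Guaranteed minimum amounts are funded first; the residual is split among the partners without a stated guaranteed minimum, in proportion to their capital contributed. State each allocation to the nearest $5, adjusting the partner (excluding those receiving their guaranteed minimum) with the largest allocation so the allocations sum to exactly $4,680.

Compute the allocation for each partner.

Minimums first: Delacroix $200. Residual $4,480.
Residual split over remaining capital contributed 295,321: Andrade 2,978.66 → $2,980; Marchetti 942.11 → $940; Nwosu 559.22 → $560.

Delacroix: $200; Andrade: $2,980; Marchetti: $940; Nwosu: $560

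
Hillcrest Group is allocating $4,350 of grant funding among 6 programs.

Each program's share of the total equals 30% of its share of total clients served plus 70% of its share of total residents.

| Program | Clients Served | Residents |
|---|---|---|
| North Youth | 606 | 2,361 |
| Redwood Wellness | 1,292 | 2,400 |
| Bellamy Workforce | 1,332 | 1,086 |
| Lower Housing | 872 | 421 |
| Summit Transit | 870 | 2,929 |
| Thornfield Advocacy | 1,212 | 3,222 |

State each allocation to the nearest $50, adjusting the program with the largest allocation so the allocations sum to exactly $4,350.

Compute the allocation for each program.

North Youth: $700 | Redwood Wellness: $850 | Bellamy Workforce: $550 | Lower Housing: $300 | Summit Transit: $900 | Thornfield Advocacy: $1,050

Totals — clients served 6,184, residents 12,419.
Composite weights (30% clients served + 70% residents): North Youth 0.1625; Redwood Wellness 0.1980; Bellamy Workforce 0.1258; Lower Housing 0.0660; Summit Transit 0.2073; Thornfield Advocacy 0.2404.
Pro-rata amounts: North Youth 706.77; Redwood Wellness 861.10; Bellamy Workforce 547.36; Lower Housing 287.24; Summit Transit 901.75; Thornfield Advocacy 1,045.76.
Rounded to nearest $50: North Youth $700; Redwood Wellness $850; Bellamy Workforce $550; Lower Housing $300; Summit Transit $900; Thornfield Advocacy $1,050. Sum = $4,350.
Rounded total matches; no reconciliation needed.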